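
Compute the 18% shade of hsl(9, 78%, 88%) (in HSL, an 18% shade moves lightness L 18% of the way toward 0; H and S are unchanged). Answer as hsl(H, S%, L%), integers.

L moves 18% from 88 toward 0: 88 − 15.84 = 72.16 → 72.
H and S are unchanged.

hsl(9, 78%, 72%)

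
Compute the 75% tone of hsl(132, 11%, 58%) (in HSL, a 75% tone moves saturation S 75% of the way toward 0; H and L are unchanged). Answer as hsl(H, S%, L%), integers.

S moves 75% from 11 toward 0: 11 − 8.25 = 2.75 → 3.
H and L are unchanged.

hsl(132, 3%, 58%)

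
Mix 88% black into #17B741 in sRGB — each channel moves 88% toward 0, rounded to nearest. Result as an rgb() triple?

rgb(3, 22, 8)

#17B741 is rgb(23, 183, 65).
An 88% shade moves each channel 88% toward 0:
  R: 23 + 0.88×(0−23) = 23 − 20.24 = 2.76 → 3
  G: 183 + 0.88×(0−183) = 183 − 161.04 = 21.96 → 22
  B: 65 + 0.88×(0−65) = 65 − 57.2 = 7.8 → 8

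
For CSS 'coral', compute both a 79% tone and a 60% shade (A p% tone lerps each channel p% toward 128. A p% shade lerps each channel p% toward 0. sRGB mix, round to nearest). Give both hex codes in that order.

#9b8076, #663320

CSS coral is rgb(255, 127, 80).
79% tone:
  R: 255 + 0.79×(128−255) = 255 − 100.33 = 154.67 → 155
  G: 127 + 0.79×(128−127) = 127 + 0.79 = 127.79 → 128
  B: 80 + 0.79×(128−80) = 80 + 37.92 = 117.92 → 118
  → #9b8076
60% shade:
  R: 255 + 0.6×(0−255) = 255 − 153 = 102 → 102
  G: 127 + 0.6×(0−127) = 127 − 76.2 = 50.8 → 51
  B: 80 + 0.6×(0−80) = 80 − 48 = 32 → 32
  → #663320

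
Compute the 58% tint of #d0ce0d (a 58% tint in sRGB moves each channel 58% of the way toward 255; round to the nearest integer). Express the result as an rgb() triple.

#d0ce0d is rgb(208, 206, 13).
A 58% tint moves each channel 58% toward 255:
  R: 208 + 27.26 = 235.26 → 235
  G: 206 + 28.42 = 234.42 → 234
  B: 13 + 0.58×(255−13) = 13 + 140.36 = 153.36 → 153

rgb(235, 234, 153)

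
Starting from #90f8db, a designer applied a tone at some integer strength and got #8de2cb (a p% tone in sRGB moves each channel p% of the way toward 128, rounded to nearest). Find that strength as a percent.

18%

#90f8db is rgb(144, 248, 219); #8de2cb is rgb(141, 226, 203).
On the G channel (widest range): 226 ≈ 248 + (p/100)(128 − 248), so p ≈ 100×(226 − 248)/(128 − 248) = -2200/-120 = 18.33.
p = 18 reproduces all three channels after rounding.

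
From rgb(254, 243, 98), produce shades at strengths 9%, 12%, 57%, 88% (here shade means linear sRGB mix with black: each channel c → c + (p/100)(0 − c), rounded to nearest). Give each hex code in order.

#E7DD59, #E0D656, #6D682A, #1E1D0C

9%: (254 − 22.86 = 231.14→231, 243 − 21.87 = 221.13→221, 98 − 8.82 = 89.18→89) → #E7DD59
12%: (254 − 30.48 = 223.52→224, 243 − 29.16 = 213.84→214, 98 − 11.76 = 86.24→86) → #E0D656
57%: (254 − 144.78 = 109.22→109, 243 − 138.51 = 104.49→104, 98 − 55.86 = 42.14→42) → #6D682A
88%: (254 − 223.52 = 30.48→30, 243 − 213.84 = 29.16→29, 98 − 86.24 = 11.76→12) → #1E1D0C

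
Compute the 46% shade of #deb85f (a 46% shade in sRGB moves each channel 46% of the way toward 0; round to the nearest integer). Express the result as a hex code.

#786333

#deb85f is rgb(222, 184, 95).
A 46% shade moves each channel 46% toward 0:
  R: 222 − 102.12 = 119.88 → 120
  G: 184 − 84.64 = 99.36 → 99
  B: 95 + 0.46×(0−95) = 95 − 43.7 = 51.3 → 51
rgb(120, 99, 51) = #786333.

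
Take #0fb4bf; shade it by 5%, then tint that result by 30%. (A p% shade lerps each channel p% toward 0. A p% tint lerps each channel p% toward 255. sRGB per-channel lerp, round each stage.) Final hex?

#0fb4bf is rgb(15, 180, 191).
Lerp each channel 5% toward 0:
  R: 15 − 0.75 = 14.25 → 14
  G: 180 + 0.05×(0−180) = 180 − 9 = 171 → 171
  B: 191 + 0.05×(0−191) = 191 − 9.55 = 181.45 → 181
After the shade: rgb(14, 171, 181) = #0eabb5.
Per channel, c → c + 0.3(255 − c):
  R: 14 + 0.3×(255−14) = 14 + 72.3 = 86.3 → 86
  G: 171 + 25.2 = 196.2 → 196
  B: 181 + 22.2 = 203.2 → 203
rgb(86, 196, 203) = #56c4cb.

#56c4cb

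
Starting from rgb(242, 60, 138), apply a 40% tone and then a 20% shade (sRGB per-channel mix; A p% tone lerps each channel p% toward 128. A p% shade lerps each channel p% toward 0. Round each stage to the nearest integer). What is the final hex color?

Per channel, c → c + 0.4(128 − c):
  R: 242 + 0.4×(128−242) = 242 − 45.6 = 196.4 → 196
  G: 60 + 0.4×(128−60) = 60 + 27.2 = 87.2 → 87
  B: 138 + 0.4×(128−138) = 138 − 4 = 134 → 134
After the tone: rgb(196, 87, 134) = #c45786.
Per channel, c → c + 0.2(0 − c):
  R: 196 + 0.2×(0−196) = 196 − 39.2 = 156.8 → 157
  G: 87 + 0.2×(0−87) = 87 − 17.4 = 69.6 → 70
  B: 134 − 26.8 = 107.2 → 107
rgb(157, 70, 107) = #9d466b.

#9d466b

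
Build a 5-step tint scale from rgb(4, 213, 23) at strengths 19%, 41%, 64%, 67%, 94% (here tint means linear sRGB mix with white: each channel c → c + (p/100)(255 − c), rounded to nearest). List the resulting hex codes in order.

#34DD43, #6BE676, #A5F0AB, #ACF1B2, #F0FCF1

19%: (4 + 47.69 = 51.69→52, 213 + 7.98 = 220.98→221, 23 + 44.08 = 67.08→67) → #34DD43
41%: (4 + 102.91 = 106.91→107, 213 + 17.22 = 230.22→230, 23 + 95.12 = 118.12→118) → #6BE676
64%: (4 + 160.64 = 164.64→165, 213 + 26.88 = 239.88→240, 23 + 148.48 = 171.48→171) → #A5F0AB
67%: (4 + 168.17 = 172.17→172, 213 + 28.14 = 241.14→241, 23 + 155.44 = 178.44→178) → #ACF1B2
94%: (4 + 235.94 = 239.94→240, 213 + 39.48 = 252.48→252, 23 + 218.08 = 241.08→241) → #F0FCF1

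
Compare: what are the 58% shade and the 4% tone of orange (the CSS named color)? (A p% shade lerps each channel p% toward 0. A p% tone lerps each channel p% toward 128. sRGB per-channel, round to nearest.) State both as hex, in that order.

#6B4500, #FAA405

CSS orange is rgb(255, 165, 0).
58% shade:
  R: 255 − 147.9 = 107.1 → 107
  G: 165 + 0.58×(0−165) = 165 − 95.7 = 69.3 → 69
  B: 0 + 0 = 0 → 0
  → #6B4500
4% tone:
  R: 255 + 0.04×(128−255) = 255 − 5.08 = 249.92 → 250
  G: 165 − 1.48 = 163.52 → 164
  B: 0 + 5.12 = 5.12 → 5
  → #FAA405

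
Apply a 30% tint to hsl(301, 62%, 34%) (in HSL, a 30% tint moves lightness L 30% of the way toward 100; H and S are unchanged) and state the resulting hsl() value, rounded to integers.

hsl(301, 62%, 54%)

L moves 30% from 34 toward 100: 34 + 19.8 = 53.8 → 54.
H and S are unchanged.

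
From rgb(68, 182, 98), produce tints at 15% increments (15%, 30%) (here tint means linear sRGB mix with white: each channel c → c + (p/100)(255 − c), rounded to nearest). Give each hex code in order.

15%: (68 + 28.05 = 96.05→96, 182 + 10.95 = 192.95→193, 98 + 23.55 = 121.55→122) → #60c17a
30%: (68 + 56.1 = 124.1→124, 182 + 21.9 = 203.9→204, 98 + 47.1 = 145.1→145) → #7ccc91

#60c17a, #7ccc91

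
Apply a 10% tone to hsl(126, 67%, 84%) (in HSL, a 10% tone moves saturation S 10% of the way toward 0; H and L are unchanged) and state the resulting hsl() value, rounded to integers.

S moves 10% from 67 toward 0: 67 − 6.7 = 60.3 → 60.
H and L are unchanged.

hsl(126, 60%, 84%)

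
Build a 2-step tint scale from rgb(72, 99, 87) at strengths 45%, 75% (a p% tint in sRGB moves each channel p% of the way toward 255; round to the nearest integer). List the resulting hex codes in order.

#9aa9a3, #d1d8d5

45%: (72 + 82.35 = 154.35→154, 99 + 70.2 = 169.2→169, 87 + 75.6 = 162.6→163) → #9aa9a3
75%: (72 + 137.25 = 209.25→209, 99 + 117 = 216→216, 87 + 126 = 213→213) → #d1d8d5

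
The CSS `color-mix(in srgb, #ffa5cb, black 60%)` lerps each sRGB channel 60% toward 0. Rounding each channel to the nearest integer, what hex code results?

#664251

#ffa5cb is rgb(255, 165, 203).
Lerp each channel 60% toward 0:
  R: 255 + 0.6×(0−255) = 255 − 153 = 102 → 102
  G: 165 − 99 = 66 → 66
  B: 203 − 121.8 = 81.2 → 81
rgb(102, 66, 81) = #664251.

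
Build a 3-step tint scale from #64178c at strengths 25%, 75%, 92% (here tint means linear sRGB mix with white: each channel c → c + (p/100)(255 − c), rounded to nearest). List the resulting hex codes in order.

#8b51a9, #d8c5e2, #f3ecf6

#64178c is rgb(100, 23, 140).
25%: (100 + 38.75 = 138.75→139, 23 + 58 = 81→81, 140 + 28.75 = 168.75→169) → #8b51a9
75%: (100 + 116.25 = 216.25→216, 23 + 174 = 197→197, 140 + 86.25 = 226.25→226) → #d8c5e2
92%: (100 + 142.6 = 242.6→243, 23 + 213.44 = 236.44→236, 140 + 105.8 = 245.8→246) → #f3ecf6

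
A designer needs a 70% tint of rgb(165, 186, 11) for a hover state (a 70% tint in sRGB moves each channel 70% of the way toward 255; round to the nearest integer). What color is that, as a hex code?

#e4eab6

Per channel, c → c + 0.7(255 − c):
  R: 165 + 0.7×(255−165) = 165 + 63 = 228 → 228
  G: 186 + 0.7×(255−186) = 186 + 48.3 = 234.3 → 234
  B: 11 + 170.8 = 181.8 → 182
rgb(228, 234, 182) = #e4eab6.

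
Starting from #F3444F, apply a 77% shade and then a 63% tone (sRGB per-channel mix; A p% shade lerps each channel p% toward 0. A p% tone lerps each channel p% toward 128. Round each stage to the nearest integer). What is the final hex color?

#F3444F is rgb(243, 68, 79).
A 77% shade moves each channel 77% toward 0:
  R: 243 − 187.11 = 55.89 → 56
  G: 68 − 52.36 = 15.64 → 16
  B: 79 − 60.83 = 18.17 → 18
After the shade: rgb(56, 16, 18) = #381012.
Lerp each channel 63% toward 128:
  R: 56 + 0.63×(128−56) = 56 + 45.36 = 101.36 → 101
  G: 16 + 0.63×(128−16) = 16 + 70.56 = 86.56 → 87
  B: 18 + 0.63×(128−18) = 18 + 69.3 = 87.3 → 87
rgb(101, 87, 87) = #655757.

#655757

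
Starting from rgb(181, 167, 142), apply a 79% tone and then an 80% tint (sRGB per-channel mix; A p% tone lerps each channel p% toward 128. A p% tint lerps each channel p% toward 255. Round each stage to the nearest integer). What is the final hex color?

#E8E7E6

Lerp each channel 79% toward 128:
  R: 181 + 0.79×(128−181) = 181 − 41.87 = 139.13 → 139
  G: 167 − 30.81 = 136.19 → 136
  B: 142 + 0.79×(128−142) = 142 − 11.06 = 130.94 → 131
After the tone: rgb(139, 136, 131) = #8B8883.
Per channel, c → c + 0.8(255 − c):
  R: 139 + 0.8×(255−139) = 139 + 92.8 = 231.8 → 232
  G: 136 + 95.2 = 231.2 → 231
  B: 131 + 0.8×(255−131) = 131 + 99.2 = 230.2 → 230
rgb(232, 231, 230) = #E8E7E6.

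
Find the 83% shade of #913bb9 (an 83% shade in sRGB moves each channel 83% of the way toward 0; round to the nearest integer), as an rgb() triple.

rgb(25, 10, 31)

#913bb9 is rgb(145, 59, 185).
An 83% shade moves each channel 83% toward 0:
  R: 145 − 120.35 = 24.65 → 25
  G: 59 + 0.83×(0−59) = 59 − 48.97 = 10.03 → 10
  B: 185 − 153.55 = 31.45 → 31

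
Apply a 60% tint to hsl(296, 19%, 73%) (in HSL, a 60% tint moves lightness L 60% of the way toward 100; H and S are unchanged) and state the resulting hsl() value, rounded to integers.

L moves 60% from 73 toward 100: 73 + 16.2 = 89.2 → 89.
H and S are unchanged.

hsl(296, 19%, 89%)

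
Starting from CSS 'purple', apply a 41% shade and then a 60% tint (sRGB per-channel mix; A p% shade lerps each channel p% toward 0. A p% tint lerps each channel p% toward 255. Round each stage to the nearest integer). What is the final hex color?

CSS purple is rgb(128, 0, 128).
Lerp each channel 41% toward 0:
  R: 128 − 52.48 = 75.52 → 76
  G: 0 + 0.41×(0−0) = 0 + 0 = 0 → 0
  B: 128 + 0.41×(0−128) = 128 − 52.48 = 75.52 → 76
After the shade: rgb(76, 0, 76) = #4C004C.
Lerp each channel 60% toward 255:
  R: 76 + 0.6×(255−76) = 76 + 107.4 = 183.4 → 183
  G: 0 + 153 = 153 → 153
  B: 76 + 107.4 = 183.4 → 183
rgb(183, 153, 183) = #B799B7.

#B799B7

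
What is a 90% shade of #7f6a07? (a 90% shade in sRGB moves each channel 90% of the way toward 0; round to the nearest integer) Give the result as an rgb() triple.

rgb(13, 11, 1)

#7f6a07 is rgb(127, 106, 7).
Lerp each channel 90% toward 0:
  R: 127 + 0.9×(0−127) = 127 − 114.3 = 12.7 → 13
  G: 106 + 0.9×(0−106) = 106 − 95.4 = 10.6 → 11
  B: 7 + 0.9×(0−7) = 7 − 6.3 = 0.7 → 1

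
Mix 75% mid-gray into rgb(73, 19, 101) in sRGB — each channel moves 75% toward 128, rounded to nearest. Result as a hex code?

#726579

Lerp each channel 75% toward 128:
  R: 73 + 0.75×(128−73) = 73 + 41.25 = 114.25 → 114
  G: 19 + 0.75×(128−19) = 19 + 81.75 = 100.75 → 101
  B: 101 + 0.75×(128−101) = 101 + 20.25 = 121.25 → 121
rgb(114, 101, 121) = #726579.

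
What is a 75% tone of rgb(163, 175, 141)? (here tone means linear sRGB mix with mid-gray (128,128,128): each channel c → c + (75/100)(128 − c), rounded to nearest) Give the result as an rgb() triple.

A 75% tone moves each channel 75% toward 128:
  R: 163 + 0.75×(128−163) = 163 − 26.25 = 136.75 → 137
  G: 175 + 0.75×(128−175) = 175 − 35.25 = 139.75 → 140
  B: 141 − 9.75 = 131.25 → 131

rgb(137, 140, 131)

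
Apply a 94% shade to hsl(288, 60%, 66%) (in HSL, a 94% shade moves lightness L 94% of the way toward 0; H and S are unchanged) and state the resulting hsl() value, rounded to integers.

hsl(288, 60%, 4%)

L moves 94% from 66 toward 0: 66 − 62.04 = 3.96 → 4.
H and S are unchanged.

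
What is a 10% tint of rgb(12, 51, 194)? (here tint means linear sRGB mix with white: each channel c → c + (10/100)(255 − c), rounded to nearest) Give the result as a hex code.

#2447C8

Lerp each channel 10% toward 255:
  R: 12 + 0.1×(255−12) = 12 + 24.3 = 36.3 → 36
  G: 51 + 0.1×(255−51) = 51 + 20.4 = 71.4 → 71
  B: 194 + 0.1×(255−194) = 194 + 6.1 = 200.1 → 200
rgb(36, 71, 200) = #2447C8.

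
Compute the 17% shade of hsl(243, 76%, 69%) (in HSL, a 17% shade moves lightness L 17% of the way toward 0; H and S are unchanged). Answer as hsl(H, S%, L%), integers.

hsl(243, 76%, 57%)

L moves 17% from 69 toward 0: 69 − 11.73 = 57.27 → 57.
H and S are unchanged.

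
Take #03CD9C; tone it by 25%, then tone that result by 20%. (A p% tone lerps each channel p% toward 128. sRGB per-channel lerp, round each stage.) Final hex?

#35AE91

#03CD9C is rgb(3, 205, 156).
Lerp each channel 25% toward 128:
  R: 3 + 0.25×(128−3) = 3 + 31.25 = 34.25 → 34
  G: 205 + 0.25×(128−205) = 205 − 19.25 = 185.75 → 186
  B: 156 − 7 = 149 → 149
After the tone: rgb(34, 186, 149) = #22BA95.
A 20% tone moves each channel 20% toward 128:
  R: 34 + 0.2×(128−34) = 34 + 18.8 = 52.8 → 53
  G: 186 + 0.2×(128−186) = 186 − 11.6 = 174.4 → 174
  B: 149 + 0.2×(128−149) = 149 − 4.2 = 144.8 → 145
rgb(53, 174, 145) = #35AE91.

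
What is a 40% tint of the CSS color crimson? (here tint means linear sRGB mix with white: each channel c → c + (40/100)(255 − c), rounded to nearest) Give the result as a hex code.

#EA728A

CSS crimson is rgb(220, 20, 60).
Per channel, c → c + 0.4(255 − c):
  R: 220 + 14 = 234 → 234
  G: 20 + 94 = 114 → 114
  B: 60 + 78 = 138 → 138
rgb(234, 114, 138) = #EA728A.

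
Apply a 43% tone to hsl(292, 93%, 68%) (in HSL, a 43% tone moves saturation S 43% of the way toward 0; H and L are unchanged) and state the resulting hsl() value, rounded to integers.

hsl(292, 53%, 68%)

S moves 43% from 93 toward 0: 93 − 39.99 = 53.01 → 53.
H and L are unchanged.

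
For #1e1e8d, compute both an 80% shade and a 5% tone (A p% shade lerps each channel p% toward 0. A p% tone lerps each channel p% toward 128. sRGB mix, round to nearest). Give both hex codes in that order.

#1e1e8d is rgb(30, 30, 141).
80% shade:
  R: 30 + 0.8×(0−30) = 30 − 24 = 6 → 6
  G: 30 − 24 = 6 → 6
  B: 141 − 112.8 = 28.2 → 28
  → #06061c
5% tone:
  R: 30 + 4.9 = 34.9 → 35
  G: 30 + 0.05×(128−30) = 30 + 4.9 = 34.9 → 35
  B: 141 − 0.65 = 140.35 → 140
  → #23238c

#06061c, #23238c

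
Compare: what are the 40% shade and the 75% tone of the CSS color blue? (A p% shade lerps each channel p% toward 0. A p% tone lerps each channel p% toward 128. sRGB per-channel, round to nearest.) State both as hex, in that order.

CSS blue is rgb(0, 0, 255).
40% shade:
  R: 0 + 0.4×(0−0) = 0 + 0 = 0 → 0
  G: 0 + 0.4×(0−0) = 0 + 0 = 0 → 0
  B: 255 + 0.4×(0−255) = 255 − 102 = 153 → 153
  → #000099
75% tone:
  R: 0 + 0.75×(128−0) = 0 + 96 = 96 → 96
  G: 0 + 0.75×(128−0) = 0 + 96 = 96 → 96
  B: 255 + 0.75×(128−255) = 255 − 95.25 = 159.75 → 160
  → #6060A0

#000099, #6060A0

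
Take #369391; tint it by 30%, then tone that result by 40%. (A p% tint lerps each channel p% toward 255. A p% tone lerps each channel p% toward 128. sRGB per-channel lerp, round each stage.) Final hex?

#369391 is rgb(54, 147, 145).
A 30% tint moves each channel 30% toward 255:
  R: 54 + 0.3×(255−54) = 54 + 60.3 = 114.3 → 114
  G: 147 + 0.3×(255−147) = 147 + 32.4 = 179.4 → 179
  B: 145 + 33 = 178 → 178
After the tint: rgb(114, 179, 178) = #72b3b2.
Lerp each channel 40% toward 128:
  R: 114 + 0.4×(128−114) = 114 + 5.6 = 119.6 → 120
  G: 179 + 0.4×(128−179) = 179 − 20.4 = 158.6 → 159
  B: 178 − 20 = 158 → 158
rgb(120, 159, 158) = #789f9e.

#789f9e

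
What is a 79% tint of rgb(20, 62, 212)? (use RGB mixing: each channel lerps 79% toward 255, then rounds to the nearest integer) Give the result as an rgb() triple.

Lerp each channel 79% toward 255:
  R: 20 + 0.79×(255−20) = 20 + 185.65 = 205.65 → 206
  G: 62 + 152.47 = 214.47 → 214
  B: 212 + 0.79×(255−212) = 212 + 33.97 = 245.97 → 246

rgb(206, 214, 246)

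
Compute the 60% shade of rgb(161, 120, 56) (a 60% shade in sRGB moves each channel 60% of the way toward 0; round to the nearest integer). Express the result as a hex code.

A 60% shade moves each channel 60% toward 0:
  R: 161 − 96.6 = 64.4 → 64
  G: 120 + 0.6×(0−120) = 120 − 72 = 48 → 48
  B: 56 − 33.6 = 22.4 → 22
rgb(64, 48, 22) = #403016.

#403016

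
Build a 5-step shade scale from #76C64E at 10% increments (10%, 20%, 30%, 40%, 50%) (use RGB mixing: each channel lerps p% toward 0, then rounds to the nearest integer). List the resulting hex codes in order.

#6AB246, #5E9E3E, #538B37, #47772F, #3B6327

#76C64E is rgb(118, 198, 78).
10%: (118 − 11.8 = 106.2→106, 198 − 19.8 = 178.2→178, 78 − 7.8 = 70.2→70) → #6AB246
20%: (118 − 23.6 = 94.4→94, 198 − 39.6 = 158.4→158, 78 − 15.6 = 62.4→62) → #5E9E3E
30%: (118 − 35.4 = 82.6→83, 198 − 59.4 = 138.6→139, 78 − 23.4 = 54.6→55) → #538B37
40%: (118 − 47.2 = 70.8→71, 198 − 79.2 = 118.8→119, 78 − 31.2 = 46.8→47) → #47772F
50%: (118 − 59 = 59→59, 198 − 99 = 99→99, 78 − 39 = 39→39) → #3B6327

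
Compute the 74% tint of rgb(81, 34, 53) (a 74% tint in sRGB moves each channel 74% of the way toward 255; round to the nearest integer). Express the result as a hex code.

#D2C6CA

Lerp each channel 74% toward 255:
  R: 81 + 0.74×(255−81) = 81 + 128.76 = 209.76 → 210
  G: 34 + 163.54 = 197.54 → 198
  B: 53 + 0.74×(255−53) = 53 + 149.48 = 202.48 → 202
rgb(210, 198, 202) = #D2C6CA.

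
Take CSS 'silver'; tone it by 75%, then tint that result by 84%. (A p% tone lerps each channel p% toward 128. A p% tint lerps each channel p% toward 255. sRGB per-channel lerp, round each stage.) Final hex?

CSS silver is rgb(192, 192, 192).
Per channel, c → c + 0.75(128 − c):
  R: 192 − 48 = 144 → 144
  G: 192 + 0.75×(128−192) = 192 − 48 = 144 → 144
  B: 192 − 48 = 144 → 144
After the tone: rgb(144, 144, 144) = #909090.
Lerp each channel 84% toward 255:
  R: 144 + 93.24 = 237.24 → 237
  G: 144 + 0.84×(255−144) = 144 + 93.24 = 237.24 → 237
  B: 144 + 0.84×(255−144) = 144 + 93.24 = 237.24 → 237
rgb(237, 237, 237) = #EDEDED.

#EDEDED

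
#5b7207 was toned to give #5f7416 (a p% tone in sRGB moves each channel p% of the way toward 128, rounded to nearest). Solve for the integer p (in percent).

12%

#5b7207 is rgb(91, 114, 7); #5f7416 is rgb(95, 116, 22).
On the B channel (widest range): 22 ≈ 7 + (p/100)(128 − 7), so p ≈ 100×(22 − 7)/(128 − 7) = 1500/121 = 12.40.
p = 12 reproduces all three channels after rounding.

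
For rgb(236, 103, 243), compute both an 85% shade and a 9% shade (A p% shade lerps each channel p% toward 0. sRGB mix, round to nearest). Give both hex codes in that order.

#230f24, #d75edd

85% shade:
  R: 236 − 200.6 = 35.4 → 35
  G: 103 − 87.55 = 15.45 → 15
  B: 243 + 0.85×(0−243) = 243 − 206.55 = 36.45 → 36
  → #230f24
9% shade:
  R: 236 − 21.24 = 214.76 → 215
  G: 103 + 0.09×(0−103) = 103 − 9.27 = 93.73 → 94
  B: 243 − 21.87 = 221.13 → 221
  → #d75edd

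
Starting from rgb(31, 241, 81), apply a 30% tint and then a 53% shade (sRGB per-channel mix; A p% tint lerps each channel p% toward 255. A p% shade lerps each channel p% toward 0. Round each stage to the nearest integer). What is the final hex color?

#2E733F

Lerp each channel 30% toward 255:
  R: 31 + 67.2 = 98.2 → 98
  G: 241 + 0.3×(255−241) = 241 + 4.2 = 245.2 → 245
  B: 81 + 0.3×(255−81) = 81 + 52.2 = 133.2 → 133
After the tint: rgb(98, 245, 133) = #62F585.
A 53% shade moves each channel 53% toward 0:
  R: 98 + 0.53×(0−98) = 98 − 51.94 = 46.06 → 46
  G: 245 + 0.53×(0−245) = 245 − 129.85 = 115.15 → 115
  B: 133 + 0.53×(0−133) = 133 − 70.49 = 62.51 → 63
rgb(46, 115, 63) = #2E733F.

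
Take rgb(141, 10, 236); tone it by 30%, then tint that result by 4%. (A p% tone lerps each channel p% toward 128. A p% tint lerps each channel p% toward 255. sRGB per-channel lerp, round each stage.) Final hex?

#8E35CE

Per channel, c → c + 0.3(128 − c):
  R: 141 − 3.9 = 137.1 → 137
  G: 10 + 0.3×(128−10) = 10 + 35.4 = 45.4 → 45
  B: 236 + 0.3×(128−236) = 236 − 32.4 = 203.6 → 204
After the tone: rgb(137, 45, 204) = #892DCC.
Per channel, c → c + 0.04(255 − c):
  R: 137 + 4.72 = 141.72 → 142
  G: 45 + 0.04×(255−45) = 45 + 8.4 = 53.4 → 53
  B: 204 + 2.04 = 206.04 → 206
rgb(142, 53, 206) = #8E35CE.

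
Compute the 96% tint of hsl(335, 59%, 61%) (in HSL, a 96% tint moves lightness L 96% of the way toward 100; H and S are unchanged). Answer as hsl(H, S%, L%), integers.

L moves 96% from 61 toward 100: 61 + 37.44 = 98.44 → 98.
H and S are unchanged.

hsl(335, 59%, 98%)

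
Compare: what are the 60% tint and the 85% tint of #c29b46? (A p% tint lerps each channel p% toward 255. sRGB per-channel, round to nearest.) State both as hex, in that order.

#c29b46 is rgb(194, 155, 70).
60% tint:
  R: 194 + 36.6 = 230.6 → 231
  G: 155 + 0.6×(255−155) = 155 + 60 = 215 → 215
  B: 70 + 0.6×(255−70) = 70 + 111 = 181 → 181
  → #e7d7b5
85% tint:
  R: 194 + 0.85×(255−194) = 194 + 51.85 = 245.85 → 246
  G: 155 + 0.85×(255−155) = 155 + 85 = 240 → 240
  B: 70 + 0.85×(255−70) = 70 + 157.25 = 227.25 → 227
  → #f6f0e3

#e7d7b5, #f6f0e3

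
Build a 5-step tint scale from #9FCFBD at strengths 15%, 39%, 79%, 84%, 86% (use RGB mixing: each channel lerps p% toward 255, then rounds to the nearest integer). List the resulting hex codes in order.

#9FCFBD is rgb(159, 207, 189).
15%: (159 + 14.4 = 173.4→173, 207 + 7.2 = 214.2→214, 189 + 9.9 = 198.9→199) → #ADD6C7
39%: (159 + 37.44 = 196.44→196, 207 + 18.72 = 225.72→226, 189 + 25.74 = 214.74→215) → #C4E2D7
79%: (159 + 75.84 = 234.84→235, 207 + 37.92 = 244.92→245, 189 + 52.14 = 241.14→241) → #EBF5F1
84%: (159 + 80.64 = 239.64→240, 207 + 40.32 = 247.32→247, 189 + 55.44 = 244.44→244) → #F0F7F4
86%: (159 + 82.56 = 241.56→242, 207 + 41.28 = 248.28→248, 189 + 56.76 = 245.76→246) → #F2F8F6

#ADD6C7, #C4E2D7, #EBF5F1, #F0F7F4, #F2F8F6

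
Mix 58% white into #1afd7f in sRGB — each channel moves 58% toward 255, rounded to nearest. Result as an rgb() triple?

rgb(159, 254, 201)

#1afd7f is rgb(26, 253, 127).
A 58% tint moves each channel 58% toward 255:
  R: 26 + 0.58×(255−26) = 26 + 132.82 = 158.82 → 159
  G: 253 + 1.16 = 254.16 → 254
  B: 127 + 74.24 = 201.24 → 201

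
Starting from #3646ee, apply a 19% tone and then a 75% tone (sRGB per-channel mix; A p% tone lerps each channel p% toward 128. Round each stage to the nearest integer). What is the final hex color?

#717496

#3646ee is rgb(54, 70, 238).
Per channel, c → c + 0.19(128 − c):
  R: 54 + 14.06 = 68.06 → 68
  G: 70 + 0.19×(128−70) = 70 + 11.02 = 81.02 → 81
  B: 238 − 20.9 = 217.1 → 217
After the tone: rgb(68, 81, 217) = #4451d9.
Per channel, c → c + 0.75(128 − c):
  R: 68 + 45 = 113 → 113
  G: 81 + 35.25 = 116.25 → 116
  B: 217 − 66.75 = 150.25 → 150
rgb(113, 116, 150) = #717496.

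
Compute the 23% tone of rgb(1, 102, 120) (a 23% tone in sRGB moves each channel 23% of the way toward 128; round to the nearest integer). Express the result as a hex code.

Per channel, c → c + 0.23(128 − c):
  R: 1 + 0.23×(128−1) = 1 + 29.21 = 30.21 → 30
  G: 102 + 0.23×(128−102) = 102 + 5.98 = 107.98 → 108
  B: 120 + 0.23×(128−120) = 120 + 1.84 = 121.84 → 122
rgb(30, 108, 122) = #1E6C7A.

#1E6C7A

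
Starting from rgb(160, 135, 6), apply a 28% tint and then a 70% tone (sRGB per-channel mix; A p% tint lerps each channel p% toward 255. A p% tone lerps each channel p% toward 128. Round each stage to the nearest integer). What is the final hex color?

#928c70

Per channel, c → c + 0.28(255 − c):
  R: 160 + 0.28×(255−160) = 160 + 26.6 = 186.6 → 187
  G: 135 + 0.28×(255−135) = 135 + 33.6 = 168.6 → 169
  B: 6 + 0.28×(255−6) = 6 + 69.72 = 75.72 → 76
After the tint: rgb(187, 169, 76) = #bba94c.
A 70% tone moves each channel 70% toward 128:
  R: 187 + 0.7×(128−187) = 187 − 41.3 = 145.7 → 146
  G: 169 + 0.7×(128−169) = 169 − 28.7 = 140.3 → 140
  B: 76 + 0.7×(128−76) = 76 + 36.4 = 112.4 → 112
rgb(146, 140, 112) = #928c70.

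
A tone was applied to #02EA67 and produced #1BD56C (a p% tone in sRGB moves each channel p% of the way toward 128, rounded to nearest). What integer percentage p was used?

20%

#02EA67 is rgb(2, 234, 103); #1BD56C is rgb(27, 213, 108).
On the R channel (widest range): 27 ≈ 2 + (p/100)(128 − 2), so p ≈ 100×(27 − 2)/(128 − 2) = 2500/126 = 19.84.
p = 20 reproduces all three channels after rounding.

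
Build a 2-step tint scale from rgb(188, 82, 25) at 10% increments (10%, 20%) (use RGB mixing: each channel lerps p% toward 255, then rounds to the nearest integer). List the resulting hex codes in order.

10%: (188 + 6.7 = 194.7→195, 82 + 17.3 = 99.3→99, 25 + 23 = 48→48) → #c36330
20%: (188 + 13.4 = 201.4→201, 82 + 34.6 = 116.6→117, 25 + 46 = 71→71) → #c97547

#c36330, #c97547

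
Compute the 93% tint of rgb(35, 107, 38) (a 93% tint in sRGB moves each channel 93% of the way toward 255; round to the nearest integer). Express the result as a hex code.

Per channel, c → c + 0.93(255 − c):
  R: 35 + 204.6 = 239.6 → 240
  G: 107 + 137.64 = 244.64 → 245
  B: 38 + 0.93×(255−38) = 38 + 201.81 = 239.81 → 240
rgb(240, 245, 240) = #F0F5F0.

#F0F5F0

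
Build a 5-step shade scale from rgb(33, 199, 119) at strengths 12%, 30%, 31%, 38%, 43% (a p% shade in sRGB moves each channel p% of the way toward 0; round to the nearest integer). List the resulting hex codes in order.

12%: (33 − 3.96 = 29.04→29, 199 − 23.88 = 175.12→175, 119 − 14.28 = 104.72→105) → #1daf69
30%: (33 − 9.9 = 23.1→23, 199 − 59.7 = 139.3→139, 119 − 35.7 = 83.3→83) → #178b53
31%: (33 − 10.23 = 22.77→23, 199 − 61.69 = 137.31→137, 119 − 36.89 = 82.11→82) → #178952
38%: (33 − 12.54 = 20.46→20, 199 − 75.62 = 123.38→123, 119 − 45.22 = 73.78→74) → #147b4a
43%: (33 − 14.19 = 18.81→19, 199 − 85.57 = 113.43→113, 119 − 51.17 = 67.83→68) → #137144

#1daf69, #178b53, #178952, #147b4a, #137144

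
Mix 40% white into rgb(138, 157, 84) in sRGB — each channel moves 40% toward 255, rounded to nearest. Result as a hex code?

#B9C498

Per channel, c → c + 0.4(255 − c):
  R: 138 + 0.4×(255−138) = 138 + 46.8 = 184.8 → 185
  G: 157 + 0.4×(255−157) = 157 + 39.2 = 196.2 → 196
  B: 84 + 68.4 = 152.4 → 152
rgb(185, 196, 152) = #B9C498.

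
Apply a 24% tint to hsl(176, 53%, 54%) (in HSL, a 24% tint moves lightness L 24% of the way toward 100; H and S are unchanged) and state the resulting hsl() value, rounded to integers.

hsl(176, 53%, 65%)

L moves 24% from 54 toward 100: 54 + 11.04 = 65.04 → 65.
H and S are unchanged.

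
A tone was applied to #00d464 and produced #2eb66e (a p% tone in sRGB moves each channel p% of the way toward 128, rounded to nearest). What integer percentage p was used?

#00d464 is rgb(0, 212, 100); #2eb66e is rgb(46, 182, 110).
On the R channel (widest range): 46 ≈ 0 + (p/100)(128 − 0), so p ≈ 100×(46 − 0)/(128 − 0) = 4600/128 = 35.94.
p = 36 reproduces all three channels after rounding.

36%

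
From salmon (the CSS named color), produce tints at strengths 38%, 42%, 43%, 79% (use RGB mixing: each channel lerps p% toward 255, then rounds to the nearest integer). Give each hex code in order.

CSS salmon is rgb(250, 128, 114).
38%: (250 + 1.9 = 251.9→252, 128 + 48.26 = 176.26→176, 114 + 53.58 = 167.58→168) → #FCB0A8
42%: (250 + 2.1 = 252.1→252, 128 + 53.34 = 181.34→181, 114 + 59.22 = 173.22→173) → #FCB5AD
43%: (250 + 2.15 = 252.15→252, 128 + 54.61 = 182.61→183, 114 + 60.63 = 174.63→175) → #FCB7AF
79%: (250 + 3.95 = 253.95→254, 128 + 100.33 = 228.33→228, 114 + 111.39 = 225.39→225) → #FEE4E1

#FCB0A8, #FCB5AD, #FCB7AF, #FEE4E1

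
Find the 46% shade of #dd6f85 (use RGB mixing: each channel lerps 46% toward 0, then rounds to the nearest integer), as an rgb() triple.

#dd6f85 is rgb(221, 111, 133).
A 46% shade moves each channel 46% toward 0:
  R: 221 + 0.46×(0−221) = 221 − 101.66 = 119.34 → 119
  G: 111 − 51.06 = 59.94 → 60
  B: 133 + 0.46×(0−133) = 133 − 61.18 = 71.82 → 72

rgb(119, 60, 72)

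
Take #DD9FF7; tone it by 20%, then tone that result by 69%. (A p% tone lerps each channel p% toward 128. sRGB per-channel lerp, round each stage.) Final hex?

#97889D

#DD9FF7 is rgb(221, 159, 247).
Lerp each channel 20% toward 128:
  R: 221 + 0.2×(128−221) = 221 − 18.6 = 202.4 → 202
  G: 159 + 0.2×(128−159) = 159 − 6.2 = 152.8 → 153
  B: 247 + 0.2×(128−247) = 247 − 23.8 = 223.2 → 223
After the tone: rgb(202, 153, 223) = #CA99DF.
Per channel, c → c + 0.69(128 − c):
  R: 202 + 0.69×(128−202) = 202 − 51.06 = 150.94 → 151
  G: 153 + 0.69×(128−153) = 153 − 17.25 = 135.75 → 136
  B: 223 + 0.69×(128−223) = 223 − 65.55 = 157.45 → 157
rgb(151, 136, 157) = #97889D.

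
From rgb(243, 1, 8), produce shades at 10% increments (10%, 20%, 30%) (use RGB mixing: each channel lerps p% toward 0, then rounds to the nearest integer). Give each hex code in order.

10%: (243 − 24.3 = 218.7→219, 1→1, 8 − 0.8 = 7.2→7) → #db0107
20%: (243 − 48.6 = 194.4→194, 1→1, 8 − 1.6 = 6.4→6) → #c20106
30%: (243 − 72.9 = 170.1→170, 1→1, 8 − 2.4 = 5.6→6) → #aa0106

#db0107, #c20106, #aa0106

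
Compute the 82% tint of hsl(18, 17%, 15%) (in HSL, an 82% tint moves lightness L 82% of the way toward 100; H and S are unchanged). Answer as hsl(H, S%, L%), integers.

L moves 82% from 15 toward 100: 15 + 69.7 = 84.7 → 85.
H and S are unchanged.

hsl(18, 17%, 85%)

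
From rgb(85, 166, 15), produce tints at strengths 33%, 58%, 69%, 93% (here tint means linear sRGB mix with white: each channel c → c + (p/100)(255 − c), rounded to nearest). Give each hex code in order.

#8dc35e, #b8da9a, #cae3b5, #f3f9ee

33%: (85 + 56.1 = 141.1→141, 166 + 29.37 = 195.37→195, 15 + 79.2 = 94.2→94) → #8dc35e
58%: (85 + 98.6 = 183.6→184, 166 + 51.62 = 217.62→218, 15 + 139.2 = 154.2→154) → #b8da9a
69%: (85 + 117.3 = 202.3→202, 166 + 61.41 = 227.41→227, 15 + 165.6 = 180.6→181) → #cae3b5
93%: (85 + 158.1 = 243.1→243, 166 + 82.77 = 248.77→249, 15 + 223.2 = 238.2→238) → #f3f9ee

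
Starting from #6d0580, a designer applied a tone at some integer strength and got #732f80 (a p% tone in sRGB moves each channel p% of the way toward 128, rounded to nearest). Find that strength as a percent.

34%

#6d0580 is rgb(109, 5, 128); #732f80 is rgb(115, 47, 128).
On the G channel (widest range): 47 ≈ 5 + (p/100)(128 − 5), so p ≈ 100×(47 − 5)/(128 − 5) = 4200/123 = 34.15.
p = 34 reproduces all three channels after rounding.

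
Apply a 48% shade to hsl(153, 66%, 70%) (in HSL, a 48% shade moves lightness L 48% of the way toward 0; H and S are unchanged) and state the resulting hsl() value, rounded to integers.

hsl(153, 66%, 36%)

L moves 48% from 70 toward 0: 70 − 33.6 = 36.4 → 36.
H and S are unchanged.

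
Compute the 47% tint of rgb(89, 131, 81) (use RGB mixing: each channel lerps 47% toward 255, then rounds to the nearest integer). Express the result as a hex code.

A 47% tint moves each channel 47% toward 255:
  R: 89 + 0.47×(255−89) = 89 + 78.02 = 167.02 → 167
  G: 131 + 0.47×(255−131) = 131 + 58.28 = 189.28 → 189
  B: 81 + 0.47×(255−81) = 81 + 81.78 = 162.78 → 163
rgb(167, 189, 163) = #a7bda3.

#a7bda3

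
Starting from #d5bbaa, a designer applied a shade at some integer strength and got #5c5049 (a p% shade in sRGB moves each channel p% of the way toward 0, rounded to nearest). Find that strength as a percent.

57%

#d5bbaa is rgb(213, 187, 170); #5c5049 is rgb(92, 80, 73).
On the R channel (widest range): 92 ≈ 213 + (p/100)(0 − 213), so p ≈ 100×(92 − 213)/(0 − 213) = -12100/-213 = 56.81.
p = 57 reproduces all three channels after rounding.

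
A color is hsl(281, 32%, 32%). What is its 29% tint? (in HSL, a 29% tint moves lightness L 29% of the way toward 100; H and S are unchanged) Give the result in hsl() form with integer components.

hsl(281, 32%, 52%)

L moves 29% from 32 toward 100: 32 + 19.72 = 51.72 → 52.
H and S are unchanged.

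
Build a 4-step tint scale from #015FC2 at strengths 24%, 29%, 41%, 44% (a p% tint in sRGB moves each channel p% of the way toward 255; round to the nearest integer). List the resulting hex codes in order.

#3E85D1, #4B8DD4, #69A1DB, #71A5DD

#015FC2 is rgb(1, 95, 194).
24%: (1 + 60.96 = 61.96→62, 95 + 38.4 = 133.4→133, 194 + 14.64 = 208.64→209) → #3E85D1
29%: (1 + 73.66 = 74.66→75, 95 + 46.4 = 141.4→141, 194 + 17.69 = 211.69→212) → #4B8DD4
41%: (1 + 104.14 = 105.14→105, 95 + 65.6 = 160.6→161, 194 + 25.01 = 219.01→219) → #69A1DB
44%: (1 + 111.76 = 112.76→113, 95 + 70.4 = 165.4→165, 194 + 26.84 = 220.84→221) → #71A5DD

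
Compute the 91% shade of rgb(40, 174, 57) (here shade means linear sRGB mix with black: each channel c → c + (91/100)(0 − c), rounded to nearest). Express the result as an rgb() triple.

A 91% shade moves each channel 91% toward 0:
  R: 40 − 36.4 = 3.6 → 4
  G: 174 + 0.91×(0−174) = 174 − 158.34 = 15.66 → 16
  B: 57 − 51.87 = 5.13 → 5

rgb(4, 16, 5)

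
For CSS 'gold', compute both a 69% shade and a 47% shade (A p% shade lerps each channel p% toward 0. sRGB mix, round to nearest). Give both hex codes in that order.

CSS gold is rgb(255, 215, 0).
69% shade:
  R: 255 + 0.69×(0−255) = 255 − 175.95 = 79.05 → 79
  G: 215 − 148.35 = 66.65 → 67
  B: 0 + 0 = 0 → 0
  → #4f4300
47% shade:
  R: 255 + 0.47×(0−255) = 255 − 119.85 = 135.15 → 135
  G: 215 + 0.47×(0−215) = 215 − 101.05 = 113.95 → 114
  B: 0 + 0.47×(0−0) = 0 + 0 = 0 → 0
  → #877200

#4f4300, #877200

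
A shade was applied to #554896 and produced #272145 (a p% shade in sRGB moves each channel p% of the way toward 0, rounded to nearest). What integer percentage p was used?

#554896 is rgb(85, 72, 150); #272145 is rgb(39, 33, 69).
On the B channel (widest range): 69 ≈ 150 + (p/100)(0 − 150), so p ≈ 100×(69 − 150)/(0 − 150) = -8100/-150 = 54.00.
p = 54 reproduces all three channels after rounding.

54%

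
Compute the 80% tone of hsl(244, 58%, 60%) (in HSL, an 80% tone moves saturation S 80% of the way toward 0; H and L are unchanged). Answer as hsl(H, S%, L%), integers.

S moves 80% from 58 toward 0: 58 − 46.4 = 11.6 → 12.
H and L are unchanged.

hsl(244, 12%, 60%)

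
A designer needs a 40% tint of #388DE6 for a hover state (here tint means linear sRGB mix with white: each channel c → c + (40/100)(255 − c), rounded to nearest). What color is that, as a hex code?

#88BBF0

#388DE6 is rgb(56, 141, 230).
A 40% tint moves each channel 40% toward 255:
  R: 56 + 79.6 = 135.6 → 136
  G: 141 + 0.4×(255−141) = 141 + 45.6 = 186.6 → 187
  B: 230 + 10 = 240 → 240
rgb(136, 187, 240) = #88BBF0.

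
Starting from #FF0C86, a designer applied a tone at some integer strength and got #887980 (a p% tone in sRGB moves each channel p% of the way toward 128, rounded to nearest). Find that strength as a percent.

#FF0C86 is rgb(255, 12, 134); #887980 is rgb(136, 121, 128).
On the R channel (widest range): 136 ≈ 255 + (p/100)(128 − 255), so p ≈ 100×(136 − 255)/(128 − 255) = -11900/-127 = 93.70.
p = 94 reproduces all three channels after rounding.

94%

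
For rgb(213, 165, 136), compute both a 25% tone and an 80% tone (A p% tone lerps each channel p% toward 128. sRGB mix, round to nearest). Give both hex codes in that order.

25% tone:
  R: 213 + 0.25×(128−213) = 213 − 21.25 = 191.75 → 192
  G: 165 − 9.25 = 155.75 → 156
  B: 136 − 2 = 134 → 134
  → #C09C86
80% tone:
  R: 213 + 0.8×(128−213) = 213 − 68 = 145 → 145
  G: 165 − 29.6 = 135.4 → 135
  B: 136 + 0.8×(128−136) = 136 − 6.4 = 129.6 → 130
  → #918782

#C09C86, #918782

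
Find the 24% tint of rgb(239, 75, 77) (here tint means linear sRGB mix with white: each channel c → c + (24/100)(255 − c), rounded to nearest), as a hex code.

Per channel, c → c + 0.24(255 − c):
  R: 239 + 3.84 = 242.84 → 243
  G: 75 + 43.2 = 118.2 → 118
  B: 77 + 0.24×(255−77) = 77 + 42.72 = 119.72 → 120
rgb(243, 118, 120) = #F37678.

#F37678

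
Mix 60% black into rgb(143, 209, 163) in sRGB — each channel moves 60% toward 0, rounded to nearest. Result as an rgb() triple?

rgb(57, 84, 65)

A 60% shade moves each channel 60% toward 0:
  R: 143 + 0.6×(0−143) = 143 − 85.8 = 57.2 → 57
  G: 209 + 0.6×(0−209) = 209 − 125.4 = 83.6 → 84
  B: 163 + 0.6×(0−163) = 163 − 97.8 = 65.2 → 65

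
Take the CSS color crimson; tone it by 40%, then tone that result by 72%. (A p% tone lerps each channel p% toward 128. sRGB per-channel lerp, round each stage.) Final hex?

CSS crimson is rgb(220, 20, 60).
Lerp each channel 40% toward 128:
  R: 220 + 0.4×(128−220) = 220 − 36.8 = 183.2 → 183
  G: 20 + 0.4×(128−20) = 20 + 43.2 = 63.2 → 63
  B: 60 + 0.4×(128−60) = 60 + 27.2 = 87.2 → 87
After the tone: rgb(183, 63, 87) = #B73F57.
Lerp each channel 72% toward 128:
  R: 183 + 0.72×(128−183) = 183 − 39.6 = 143.4 → 143
  G: 63 + 46.8 = 109.8 → 110
  B: 87 + 0.72×(128−87) = 87 + 29.52 = 116.52 → 117
rgb(143, 110, 117) = #8F6E75.

#8F6E75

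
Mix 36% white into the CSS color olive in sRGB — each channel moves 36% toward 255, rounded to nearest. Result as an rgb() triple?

CSS olive is rgb(128, 128, 0).
Per channel, c → c + 0.36(255 − c):
  R: 128 + 45.72 = 173.72 → 174
  G: 128 + 45.72 = 173.72 → 174
  B: 0 + 0.36×(255−0) = 0 + 91.8 = 91.8 → 92

rgb(174, 174, 92)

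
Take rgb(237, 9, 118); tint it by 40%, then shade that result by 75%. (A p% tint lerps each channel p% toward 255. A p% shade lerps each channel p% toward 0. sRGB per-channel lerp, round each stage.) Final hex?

Lerp each channel 40% toward 255:
  R: 237 + 0.4×(255−237) = 237 + 7.2 = 244.2 → 244
  G: 9 + 0.4×(255−9) = 9 + 98.4 = 107.4 → 107
  B: 118 + 0.4×(255−118) = 118 + 54.8 = 172.8 → 173
After the tint: rgb(244, 107, 173) = #F46BAD.
A 75% shade moves each channel 75% toward 0:
  R: 244 − 183 = 61 → 61
  G: 107 + 0.75×(0−107) = 107 − 80.25 = 26.75 → 27
  B: 173 + 0.75×(0−173) = 173 − 129.75 = 43.25 → 43
rgb(61, 27, 43) = #3D1B2B.

#3D1B2B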